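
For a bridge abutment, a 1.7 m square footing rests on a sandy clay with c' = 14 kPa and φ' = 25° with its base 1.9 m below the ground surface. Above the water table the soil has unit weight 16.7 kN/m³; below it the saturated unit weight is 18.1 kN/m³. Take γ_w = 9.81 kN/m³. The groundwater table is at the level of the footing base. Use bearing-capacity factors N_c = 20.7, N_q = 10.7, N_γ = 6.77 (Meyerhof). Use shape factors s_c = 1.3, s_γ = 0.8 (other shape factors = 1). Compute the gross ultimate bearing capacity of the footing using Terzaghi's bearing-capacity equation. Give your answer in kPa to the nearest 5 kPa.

q = γ·D_f = 16.7 × 1.9 = 31.73 kPa.
For the ½γBN_γ term take γ' = 18.1 − 9.81 = 8.29 kN/m³ (soil below base is submerged).
c·N_c·s_c = 14 × 20.7 × 1.3 = 376.74 kPa
q·N_q = 31.73 × 10.7 = 339.51 kPa
0.5·γ·B·N_γ·s_γ = 0.5 × 8.29 × 1.7 × 6.77 × 0.8 = 38.164 kPa
q_ult = 376.74 + 339.51 + 38.164 = 754.41 kPa.

q_ult ≈ 755 kPa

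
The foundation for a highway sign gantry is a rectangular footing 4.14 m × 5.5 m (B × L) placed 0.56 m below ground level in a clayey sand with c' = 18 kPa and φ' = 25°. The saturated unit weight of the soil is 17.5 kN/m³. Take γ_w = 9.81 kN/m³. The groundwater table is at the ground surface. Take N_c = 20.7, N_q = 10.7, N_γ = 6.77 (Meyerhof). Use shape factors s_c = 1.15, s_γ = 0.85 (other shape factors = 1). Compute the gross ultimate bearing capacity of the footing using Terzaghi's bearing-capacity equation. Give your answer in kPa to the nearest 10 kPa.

γ' = 17.5 − 9.81 = 7.69 kN/m³ (submerged throughout). q = 7.69 × 0.56 = 4.3064 kPa; the same γ' applies in the ½γBN_γ term.
c·N_c·s_c = 18 × 20.7 × 1.15 = 428.49 kPa
q·N_q = 4.3064 × 10.7 = 46.078 kPa
0.5·γ·B·N_γ·s_γ = 0.5 × 7.69 × 4.14 × 6.77 × 0.85 = 91.602 kPa
q_ult = 428.49 + 46.078 + 91.602 = 566.17 kPa.

q_ult ≈ 570 kPa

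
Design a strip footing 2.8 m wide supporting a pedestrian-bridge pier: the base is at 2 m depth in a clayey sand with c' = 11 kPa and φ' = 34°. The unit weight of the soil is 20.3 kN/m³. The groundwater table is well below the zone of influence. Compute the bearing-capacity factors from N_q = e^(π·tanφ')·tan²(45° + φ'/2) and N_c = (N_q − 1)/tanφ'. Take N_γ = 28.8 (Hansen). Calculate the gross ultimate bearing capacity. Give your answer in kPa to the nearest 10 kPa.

q_ult ≈ 2480 kPa

tan34° = 0.6745, so N_q = e^(π×0.6745)·tan²(62°) = 8.323 × 3.537 = 29.44.
N_c = (29.44 − 1)/tan34° = 42.16.
q = γ·D_f = 20.3 × 2 = 40.6 kPa.
c·N_c = 11 × 42.164 = 463.8 kPa
q·N_q = 40.6 × 29.44 = 1195.3 kPa
0.5·γ·B·N_γ = 0.5 × 20.3 × 2.8 × 28.8 = 818.5 kPa
q_ult = 463.8 + 1195.3 + 818.5 = 2477.6 kPa.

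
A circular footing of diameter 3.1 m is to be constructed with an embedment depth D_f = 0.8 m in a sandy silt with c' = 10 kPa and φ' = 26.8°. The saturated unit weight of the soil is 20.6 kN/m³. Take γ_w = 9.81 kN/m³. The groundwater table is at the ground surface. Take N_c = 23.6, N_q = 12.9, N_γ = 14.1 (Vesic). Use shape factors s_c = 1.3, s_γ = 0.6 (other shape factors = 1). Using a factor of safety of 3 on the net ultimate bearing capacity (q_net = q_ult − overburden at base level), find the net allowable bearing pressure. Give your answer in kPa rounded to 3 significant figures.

q_all(net) ≈ 184 kPa

Water table at ground surface, so effective unit weight γ' = 20.6 − 9.81 = 10.79 kN/m³ is used throughout; overburden q = 10.79 × 0.8 = 8.632 kPa; the same γ' applies in the ½γBN_γ term.
Cohesion term c·N_c·s_c = 10 × 23.6 × 1.3 = 306.8 kPa; surcharge term q·N_q = 8.632 × 12.9 = 111.35 kPa; self-weight term 0.5·γ·B·N_γ·s_γ = 0.5 × 10.79 × 3.1 × 14.1 × 0.6 = 141.49 kPa.
q_ult = 306.8 + 111.35 + 141.49 = 559.64 kPa.
q_net = 559.64 − 8.632 = 551.01 kPa.
q_all(net) = 551.01 / 3 = 183.67 kPa.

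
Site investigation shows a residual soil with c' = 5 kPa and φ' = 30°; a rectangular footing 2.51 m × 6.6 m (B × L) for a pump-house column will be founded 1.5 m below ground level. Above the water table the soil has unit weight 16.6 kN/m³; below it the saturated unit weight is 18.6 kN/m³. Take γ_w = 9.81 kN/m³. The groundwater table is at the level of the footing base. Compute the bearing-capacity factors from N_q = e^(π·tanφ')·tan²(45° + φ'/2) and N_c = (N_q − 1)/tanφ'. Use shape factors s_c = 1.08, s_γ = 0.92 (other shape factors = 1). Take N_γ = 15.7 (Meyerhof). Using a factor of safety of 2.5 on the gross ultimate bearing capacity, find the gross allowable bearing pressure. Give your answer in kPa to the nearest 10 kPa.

N_q = e^(π·tan30°)·tan²(60°) = 18.4; N_c = (N_q − 1)/tanφ' = 30.14.
q = γ·D_f = 16.6 × 1.5 = 24.9 kPa.
For the ½γBN_γ term take γ' = 18.6 − 9.81 = 8.79 kN/m³ (soil below base is submerged).
c·N_c·s_c = 5 × 30.14 × 1.08 = 162.75 kPa
q·N_q = 24.9 × 18.401 = 458.19 kPa
0.5·γ·B·N_γ·s_γ = 0.5 × 8.79 × 2.51 × 15.7 × 0.92 = 159.34 kPa
q_ult = 162.75 + 458.19 + 159.34 = 780.28 kPa.
q_all = 780.28 / 2.5 = 312.11 kPa.

q_all ≈ 310 kPa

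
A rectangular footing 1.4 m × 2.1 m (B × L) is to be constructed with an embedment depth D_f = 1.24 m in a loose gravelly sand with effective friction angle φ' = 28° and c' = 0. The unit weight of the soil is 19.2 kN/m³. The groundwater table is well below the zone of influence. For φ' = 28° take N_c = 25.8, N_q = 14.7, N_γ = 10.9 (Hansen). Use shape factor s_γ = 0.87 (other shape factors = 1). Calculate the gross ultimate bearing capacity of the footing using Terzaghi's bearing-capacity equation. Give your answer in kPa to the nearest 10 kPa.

q_ult ≈ 480 kPa

Effective surcharge at the founding depth q = γ·D_f = 19.2 × 1.24 = 23.808 kPa.
q_ult = q·N_q + 0.5·γ·B·N_γ·s_γ
     = 23.808 × 14.7 + 0.5 × 19.2 × 1.4 × 10.9 × 0.87
     = 349.98 + 127.45 = 477.43 kPa.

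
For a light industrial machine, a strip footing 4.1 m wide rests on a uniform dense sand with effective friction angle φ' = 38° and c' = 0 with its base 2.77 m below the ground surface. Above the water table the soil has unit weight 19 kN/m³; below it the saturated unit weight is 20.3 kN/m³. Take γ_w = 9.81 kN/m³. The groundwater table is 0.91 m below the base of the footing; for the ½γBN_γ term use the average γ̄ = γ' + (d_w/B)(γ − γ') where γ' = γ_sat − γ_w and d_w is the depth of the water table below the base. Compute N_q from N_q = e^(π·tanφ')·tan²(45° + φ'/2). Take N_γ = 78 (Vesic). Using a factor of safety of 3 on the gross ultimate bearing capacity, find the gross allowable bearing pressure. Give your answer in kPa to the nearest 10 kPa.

N_q = e^(π·tan38°)·tan²(64°) = 48.93.
Effective surcharge at the founding depth q = γ·D_f = 19 × 2.77 = 52.63 kPa.
With d_w = 0.91 m < B, γ̄ = 10.49 + (0.91/4.1) × (19 − 10.49) = 12.379 kN/m³.
q_ult = q·N_q + 0.5·γ·B·N_γ
     = 52.63 × 48.933 + 0.5 × 12.379 × 4.1 × 78
     = 2575.4 + 1979.4 = 4554.7 kPa.
q_all = 4554.7 / 3 = 1518.2 kPa.

q_all ≈ 1520 kPa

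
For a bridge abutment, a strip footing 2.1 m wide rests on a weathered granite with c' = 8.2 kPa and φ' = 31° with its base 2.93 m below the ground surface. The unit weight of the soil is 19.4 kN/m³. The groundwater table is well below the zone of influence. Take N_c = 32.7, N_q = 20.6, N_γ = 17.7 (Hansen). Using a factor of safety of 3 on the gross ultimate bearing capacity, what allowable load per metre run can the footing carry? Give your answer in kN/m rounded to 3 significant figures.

≈ 1260 kN/m

Overburden at base level: q = 19.4 × 2.93 = 56.842 kPa.
Cohesion term c·N_c = 8.2 × 32.7 = 268.14 kPa; surcharge term q·N_q = 56.842 × 20.6 = 1170.9 kPa; self-weight term 0.5·γ·B·N_γ = 0.5 × 19.4 × 2.1 × 17.7 = 360.55 kPa.
q_ult = 268.14 + 1170.9 + 360.55 = 1799.6 kPa.
Gross allowable pressure q_all = 1799.6 / 3 = 599.88 kPa.
Allowable wall load = q_all × B = 599.88 × 2.1 = 1259.7 kN per metre run.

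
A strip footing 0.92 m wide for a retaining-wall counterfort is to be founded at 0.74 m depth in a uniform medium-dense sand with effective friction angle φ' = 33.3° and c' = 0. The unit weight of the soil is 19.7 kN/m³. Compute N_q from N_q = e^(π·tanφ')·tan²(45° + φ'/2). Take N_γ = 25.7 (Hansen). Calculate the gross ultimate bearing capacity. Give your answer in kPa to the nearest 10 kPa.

q_ult ≈ 630 kPa

tan33.3° = 0.6569, so N_q = e^(π×0.6569)·tan²(61.65°) = 7.875 × 3.435 = 27.05.
q = γ·D_f = 19.7 × 0.74 = 14.578 kPa.
q·N_q = 14.578 × 27.048 = 394.3 kPa
0.5·γ·B·N_γ = 0.5 × 19.7 × 0.92 × 25.7 = 232.89 kPa
q_ult = 394.3 + 232.89 = 627.2 kPa.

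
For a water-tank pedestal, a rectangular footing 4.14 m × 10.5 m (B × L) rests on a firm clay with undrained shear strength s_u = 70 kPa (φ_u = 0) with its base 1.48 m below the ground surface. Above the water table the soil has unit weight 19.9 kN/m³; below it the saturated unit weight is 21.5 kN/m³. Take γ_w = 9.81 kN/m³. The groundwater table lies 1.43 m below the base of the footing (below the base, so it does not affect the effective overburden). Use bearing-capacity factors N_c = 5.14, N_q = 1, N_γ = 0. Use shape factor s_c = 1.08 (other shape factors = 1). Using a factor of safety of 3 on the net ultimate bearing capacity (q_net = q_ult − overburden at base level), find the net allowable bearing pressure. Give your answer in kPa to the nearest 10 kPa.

q_all(net) ≈ 130 kPa

q = γ·D_f = 19.9 × 1.48 = 29.452 kPa.
c·N_c·s_c = 70 × 5.14 × 1.08 = 388.58 kPa
q·N_q = 29.452 × 1 = 29.452 kPa
q_ult = 388.58 + 29.452 = 418.04 kPa.
q_net = 418.04 − 29.452 = 388.58 kPa.
q_all(net) = 388.58 / 3 = 129.53 kPa.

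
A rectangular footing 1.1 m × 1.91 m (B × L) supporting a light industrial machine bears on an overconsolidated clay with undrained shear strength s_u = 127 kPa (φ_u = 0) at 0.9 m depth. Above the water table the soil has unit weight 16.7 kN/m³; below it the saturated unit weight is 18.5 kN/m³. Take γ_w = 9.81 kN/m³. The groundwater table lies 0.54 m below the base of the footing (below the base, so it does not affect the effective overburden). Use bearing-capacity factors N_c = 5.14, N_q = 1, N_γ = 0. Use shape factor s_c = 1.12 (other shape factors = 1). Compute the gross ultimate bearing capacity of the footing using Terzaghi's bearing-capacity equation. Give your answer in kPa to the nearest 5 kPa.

q_ult ≈ 745 kPa

Overburden at base level: q = 16.7 × 0.9 = 15.03 kPa.
Cohesion term c·N_c·s_c = 127 × 5.14 × 1.12 = 731.11 kPa; surcharge term q·N_q = 15.03 × 1 = 15.03 kPa.
q_ult = 731.11 + 15.03 = 746.14 kPa.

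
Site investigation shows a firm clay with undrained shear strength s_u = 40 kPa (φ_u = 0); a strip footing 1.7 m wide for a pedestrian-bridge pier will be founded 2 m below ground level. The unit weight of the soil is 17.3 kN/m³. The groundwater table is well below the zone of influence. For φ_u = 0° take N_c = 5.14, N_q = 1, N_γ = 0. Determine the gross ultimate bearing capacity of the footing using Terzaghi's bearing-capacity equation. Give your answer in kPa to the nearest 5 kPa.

q_ult ≈ 240 kPa

Overburden at base level: q = 17.3 × 2 = 34.6 kPa.
Cohesion term c·N_c = 40 × 5.14 = 205.6 kPa; surcharge term q·N_q = 34.6 × 1 = 34.6 kPa.
q_ult = 205.6 + 34.6 = 240.2 kPa.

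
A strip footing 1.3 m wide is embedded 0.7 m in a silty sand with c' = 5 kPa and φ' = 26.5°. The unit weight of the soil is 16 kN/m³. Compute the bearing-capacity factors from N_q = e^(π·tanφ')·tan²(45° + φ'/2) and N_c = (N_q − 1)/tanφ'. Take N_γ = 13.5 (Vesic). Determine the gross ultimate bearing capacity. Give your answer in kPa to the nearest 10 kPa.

q_ult ≈ 400 kPa

tan26.5° = 0.4986, so N_q = e^(π×0.4986)·tan²(58.25°) = 4.789 × 2.611 = 12.51.
N_c = (12.51 − 1)/tan26.5° = 23.08.
Effective surcharge at the founding depth q = γ·D_f = 16 × 0.7 = 11.2 kPa.
q_ult = c·N_c + q·N_q + 0.5·γ·B·N_γ
     = 5 × 23.078 + 11.2 × 12.506 + 0.5 × 16 × 1.3 × 13.5
     = 115.39 + 140.07 + 140.4 = 395.86 kPa.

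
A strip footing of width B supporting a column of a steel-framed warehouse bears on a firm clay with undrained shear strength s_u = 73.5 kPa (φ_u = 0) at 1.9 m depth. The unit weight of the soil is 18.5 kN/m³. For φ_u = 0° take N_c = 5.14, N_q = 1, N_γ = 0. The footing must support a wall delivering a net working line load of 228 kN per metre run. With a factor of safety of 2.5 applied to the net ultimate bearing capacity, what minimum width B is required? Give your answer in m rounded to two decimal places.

B = 1.51 m

q = γ·D_f = 18.5 × 1.9 = 35.15 kPa.
c·N_c = 73.5 × 5.14 = 377.79 kPa
q·N_q = 35.15 × 1 = 35.15 kPa
q_ult = 377.79 + 35.15 = 412.94 kPa.
For φ = 0 the ½γBN_γ term vanishes, so q_ult is independent of B. q_net = 412.94 − 35.15 = 377.79 kPa; q_all(net) = 377.79/2.5 = 151.12 kPa.
Required width B = w / q_all(net) = 228 / 151.12 = 1.509 m.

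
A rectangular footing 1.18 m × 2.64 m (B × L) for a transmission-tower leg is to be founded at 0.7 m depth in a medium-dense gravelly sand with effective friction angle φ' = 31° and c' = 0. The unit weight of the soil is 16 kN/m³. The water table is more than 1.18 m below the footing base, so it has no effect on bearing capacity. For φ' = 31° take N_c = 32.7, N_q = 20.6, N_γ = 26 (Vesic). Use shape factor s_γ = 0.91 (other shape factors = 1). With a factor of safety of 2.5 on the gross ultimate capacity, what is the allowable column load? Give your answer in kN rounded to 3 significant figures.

Effective surcharge at the founding depth q = γ·D_f = 16 × 0.7 = 11.2 kPa.
q_ult = q·N_q + 0.5·γ·B·N_γ·s_γ
     = 11.2 × 20.6 + 0.5 × 16 × 1.18 × 26 × 0.91
     = 230.72 + 223.35 = 454.07 kPa.
Gross allowable pressure q_all = 454.07 / 2.5 = 181.63 kPa.
Footing area = 3.1152 m², so allowable column load = 181.63 × 3.1152 = 565.81 kN.

P_all ≈ 566 kN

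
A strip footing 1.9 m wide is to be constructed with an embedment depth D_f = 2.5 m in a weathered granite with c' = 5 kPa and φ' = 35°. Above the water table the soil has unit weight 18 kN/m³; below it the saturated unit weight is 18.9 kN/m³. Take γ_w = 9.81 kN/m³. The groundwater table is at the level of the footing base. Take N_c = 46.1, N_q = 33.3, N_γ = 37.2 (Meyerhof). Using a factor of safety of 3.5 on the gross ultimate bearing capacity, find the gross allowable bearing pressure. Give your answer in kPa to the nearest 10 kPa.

q_all ≈ 590 kPa

Overburden at base level: q = 18 × 2.5 = 45 kPa.
Below the base the soil is submerged, so the ½γBN_γ term uses γ' = 18.9 − 9.81 = 9.09 kN/m³.
Cohesion term c·N_c = 5 × 46.1 = 230.5 kPa; surcharge term q·N_q = 45 × 33.3 = 1498.5 kPa; self-weight term 0.5·γ·B·N_γ = 0.5 × 9.09 × 1.9 × 37.2 = 321.24 kPa.
q_ult = 230.5 + 1498.5 + 321.24 = 2050.2 kPa.
q_all = 2050.2 / 3.5 = 585.78 kPa.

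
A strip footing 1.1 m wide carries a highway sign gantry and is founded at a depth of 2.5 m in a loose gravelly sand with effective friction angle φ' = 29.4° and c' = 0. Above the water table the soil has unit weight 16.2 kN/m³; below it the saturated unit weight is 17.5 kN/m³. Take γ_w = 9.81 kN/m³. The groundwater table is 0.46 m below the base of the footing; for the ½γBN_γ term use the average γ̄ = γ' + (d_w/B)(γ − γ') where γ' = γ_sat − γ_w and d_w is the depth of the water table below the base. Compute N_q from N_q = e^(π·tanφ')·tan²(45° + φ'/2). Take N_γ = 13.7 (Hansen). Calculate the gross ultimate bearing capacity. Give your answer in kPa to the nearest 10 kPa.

q_ult ≈ 780 kPa

tan29.4° = 0.5635, so N_q = e^(π×0.5635)·tan²(59.7°) = 5.872 × 2.929 = 17.2.
Effective surcharge at the founding depth q = γ·D_f = 16.2 × 2.5 = 40.5 kPa.
With d_w = 0.46 m < B, γ̄ = 7.69 + (0.46/1.1) × (16.2 − 7.69) = 11.249 kN/m³.
q_ult = q·N_q + 0.5·γ·B·N_γ
     = 40.5 × 17.196 + 0.5 × 11.249 × 1.1 × 13.7
     = 696.45 + 84.759 = 781.21 kPa.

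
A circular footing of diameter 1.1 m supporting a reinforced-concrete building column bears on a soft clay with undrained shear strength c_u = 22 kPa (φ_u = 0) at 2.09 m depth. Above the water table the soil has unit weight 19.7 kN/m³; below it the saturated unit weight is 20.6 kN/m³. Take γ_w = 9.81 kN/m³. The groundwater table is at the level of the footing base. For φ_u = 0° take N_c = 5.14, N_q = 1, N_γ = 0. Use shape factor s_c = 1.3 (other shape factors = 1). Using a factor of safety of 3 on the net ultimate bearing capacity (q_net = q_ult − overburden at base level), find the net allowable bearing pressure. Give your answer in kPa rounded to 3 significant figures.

Effective surcharge at the founding depth q = γ·D_f = 19.7 × 2.09 = 41.173 kPa.
q_ult = c·N_c·s_c + q·N_q
     = 22 × 5.14 × 1.3 + 41.173 × 1
     = 147 + 41.173 = 188.18 kPa.
q_net = 188.18 − 41.173 = 147 kPa.
q_all(net) = 147 / 3 = 49.001 kPa.

q_all(net) ≈ 49 kPa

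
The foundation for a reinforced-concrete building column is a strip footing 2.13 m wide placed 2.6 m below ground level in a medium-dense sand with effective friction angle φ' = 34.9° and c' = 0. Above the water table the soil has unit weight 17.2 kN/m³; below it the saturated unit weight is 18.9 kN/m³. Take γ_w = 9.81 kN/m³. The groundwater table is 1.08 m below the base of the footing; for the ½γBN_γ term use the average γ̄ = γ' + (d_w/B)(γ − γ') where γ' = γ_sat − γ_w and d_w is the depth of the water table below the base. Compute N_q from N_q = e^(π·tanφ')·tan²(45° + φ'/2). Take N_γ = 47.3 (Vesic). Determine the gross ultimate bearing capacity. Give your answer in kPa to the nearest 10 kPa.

q_ult ≈ 2140 kPa

tan34.9° = 0.6976, so N_q = e^(π×0.6976)·tan²(62.45°) = 8.95 × 3.674 = 32.89.
Effective surcharge at the founding depth q = γ·D_f = 17.2 × 2.6 = 44.72 kPa.
With d_w = 1.08 m < B, γ̄ = 9.09 + (1.08/2.13) × (17.2 − 9.09) = 13.202 kN/m³.
q_ult = q·N_q + 0.5·γ·B·N_γ
     = 44.72 × 32.885 + 0.5 × 13.202 × 2.13 × 47.3
     = 1470.6 + 665.05 = 2135.7 kPa.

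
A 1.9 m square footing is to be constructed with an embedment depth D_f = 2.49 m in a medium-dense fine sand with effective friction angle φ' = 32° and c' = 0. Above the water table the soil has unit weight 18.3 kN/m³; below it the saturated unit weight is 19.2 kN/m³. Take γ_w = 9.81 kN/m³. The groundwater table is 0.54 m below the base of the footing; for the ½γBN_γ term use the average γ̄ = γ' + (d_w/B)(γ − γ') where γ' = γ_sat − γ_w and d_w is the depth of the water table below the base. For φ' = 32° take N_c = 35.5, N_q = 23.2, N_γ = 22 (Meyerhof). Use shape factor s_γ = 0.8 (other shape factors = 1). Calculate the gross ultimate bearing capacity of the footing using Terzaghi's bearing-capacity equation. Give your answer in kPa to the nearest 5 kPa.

Effective surcharge at the founding depth q = γ·D_f = 18.3 × 2.49 = 45.567 kPa.
With d_w = 0.54 m < B, γ̄ = 9.39 + (0.54/1.9) × (18.3 − 9.39) = 11.922 kN/m³.
q_ult = q·N_q + 0.5·γ·B·N_γ·s_γ
     = 45.567 × 23.2 + 0.5 × 11.922 × 1.9 × 22 × 0.8
     = 1057.2 + 199.34 = 1256.5 kPa.

q_ult ≈ 1255 kPa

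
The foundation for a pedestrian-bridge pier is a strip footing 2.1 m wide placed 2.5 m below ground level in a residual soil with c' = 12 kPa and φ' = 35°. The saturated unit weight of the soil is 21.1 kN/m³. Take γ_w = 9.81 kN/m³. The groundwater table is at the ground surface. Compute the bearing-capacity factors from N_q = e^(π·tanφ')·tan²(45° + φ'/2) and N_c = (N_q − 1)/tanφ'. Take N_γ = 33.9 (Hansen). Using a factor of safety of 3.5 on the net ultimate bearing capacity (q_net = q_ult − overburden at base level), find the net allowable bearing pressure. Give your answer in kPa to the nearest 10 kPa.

q_all(net) ≈ 530 kPa

N_q = e^(π·tan35°)·tan²(62.5°) = 33.3; N_c = (N_q − 1)/tanφ' = 46.12.
Water table at ground surface, so effective unit weight γ' = 21.1 − 9.81 = 11.29 kN/m³ is used throughout; overburden q = 11.29 × 2.5 = 28.225 kPa; the same γ' applies in the ½γBN_γ term.
Cohesion term c·N_c = 12 × 46.124 = 553.48 kPa; surcharge term q·N_q = 28.225 × 33.296 = 939.78 kPa; self-weight term 0.5·γ·B·N_γ = 0.5 × 11.29 × 2.1 × 33.9 = 401.87 kPa.
q_ult = 553.48 + 939.78 + 401.87 = 1895.1 kPa.
q_net = 1895.1 − 28.225 = 1866.9 kPa.
q_all(net) = 1866.9 / 3.5 = 533.4 kPa.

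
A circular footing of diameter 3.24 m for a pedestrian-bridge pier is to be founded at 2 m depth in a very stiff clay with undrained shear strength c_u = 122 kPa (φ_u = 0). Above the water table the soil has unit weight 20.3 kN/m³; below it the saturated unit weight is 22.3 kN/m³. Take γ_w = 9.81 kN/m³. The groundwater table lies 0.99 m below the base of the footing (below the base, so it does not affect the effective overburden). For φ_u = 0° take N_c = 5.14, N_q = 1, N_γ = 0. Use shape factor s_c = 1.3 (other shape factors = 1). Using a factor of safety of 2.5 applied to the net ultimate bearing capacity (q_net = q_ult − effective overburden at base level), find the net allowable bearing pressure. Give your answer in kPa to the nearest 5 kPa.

q_all(net) ≈ 325 kPa

q = γ·D_f = 20.3 × 2 = 40.6 kPa.
c·N_c·s_c = 122 × 5.14 × 1.3 = 815.2 kPa
q·N_q = 40.6 × 1 = 40.6 kPa
q_ult = 815.2 + 40.6 = 855.8 kPa.
Net ultimate: q_net = 855.8 − 40.6 = 815.2 kPa.
q_all(net) = 815.2 / 2.5 = 326.08 kPa.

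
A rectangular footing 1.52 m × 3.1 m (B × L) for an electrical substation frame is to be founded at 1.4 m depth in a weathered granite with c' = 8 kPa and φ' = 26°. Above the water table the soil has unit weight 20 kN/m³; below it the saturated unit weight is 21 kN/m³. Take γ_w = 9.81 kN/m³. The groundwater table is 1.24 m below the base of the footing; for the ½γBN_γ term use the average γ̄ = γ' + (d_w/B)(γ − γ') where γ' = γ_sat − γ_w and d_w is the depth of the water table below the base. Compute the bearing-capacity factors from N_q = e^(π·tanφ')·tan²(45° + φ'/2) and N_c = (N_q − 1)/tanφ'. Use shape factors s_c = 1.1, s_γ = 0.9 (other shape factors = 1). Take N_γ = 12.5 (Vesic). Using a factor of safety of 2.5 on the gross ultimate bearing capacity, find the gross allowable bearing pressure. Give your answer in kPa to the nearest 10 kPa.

q_all ≈ 270 kPa

N_q = e^(π·tan26°)·tan²(58°) = 11.85; N_c = (N_q − 1)/tanφ' = 22.25.
Overburden at base level: q = 20 × 1.4 = 28 kPa.
The water table is 1.24 m below the base (< B = 1.52 m), so the ½γBN_γ term uses γ̄ = γ' + (d_w/B)(γ − γ') = 11.19 + (1.24/1.52)(20 − 11.19) = 18.377 kN/m³.
Cohesion term c·N_c·s_c = 8 × 22.254 × 1.1 = 195.84 kPa; surcharge term q·N_q = 28 × 11.854 = 331.92 kPa; self-weight term 0.5·γ·B·N_γ·s_γ = 0.5 × 18.377 × 1.52 × 12.5 × 0.9 = 157.12 kPa.
q_ult = 195.84 + 331.92 + 157.12 = 684.88 kPa.
q_all = 684.88 / 2.5 = 273.95 kPa.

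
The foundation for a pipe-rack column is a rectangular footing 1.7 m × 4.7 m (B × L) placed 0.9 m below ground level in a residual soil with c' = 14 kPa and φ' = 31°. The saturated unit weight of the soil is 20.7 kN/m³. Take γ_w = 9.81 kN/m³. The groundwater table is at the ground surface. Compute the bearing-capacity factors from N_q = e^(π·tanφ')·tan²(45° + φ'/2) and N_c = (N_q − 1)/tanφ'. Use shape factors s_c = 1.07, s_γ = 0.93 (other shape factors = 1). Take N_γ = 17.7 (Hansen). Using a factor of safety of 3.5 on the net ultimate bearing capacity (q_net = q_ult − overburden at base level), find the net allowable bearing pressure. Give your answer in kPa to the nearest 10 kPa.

N_q = e^(π·tan31°)·tan²(60.5°) = 20.63; N_c = (N_q − 1)/tanφ' = 32.67.
Water table at ground surface, so effective unit weight γ' = 20.7 − 9.81 = 10.89 kN/m³ is used throughout; overburden q = 10.89 × 0.9 = 9.801 kPa; the same γ' applies in the ½γBN_γ term.
Cohesion term c·N_c·s_c = 14 × 32.671 × 1.07 = 489.41 kPa; surcharge term q·N_q = 9.801 × 20.631 = 202.2 kPa; self-weight term 0.5·γ·B·N_γ·s_γ = 0.5 × 10.89 × 1.7 × 17.7 × 0.93 = 152.37 kPa.
q_ult = 489.41 + 202.2 + 152.37 = 843.99 kPa.
q_net = 843.99 − 9.801 = 834.19 kPa.
q_all(net) = 834.19 / 3.5 = 238.34 kPa.

q_all(net) ≈ 240 kPa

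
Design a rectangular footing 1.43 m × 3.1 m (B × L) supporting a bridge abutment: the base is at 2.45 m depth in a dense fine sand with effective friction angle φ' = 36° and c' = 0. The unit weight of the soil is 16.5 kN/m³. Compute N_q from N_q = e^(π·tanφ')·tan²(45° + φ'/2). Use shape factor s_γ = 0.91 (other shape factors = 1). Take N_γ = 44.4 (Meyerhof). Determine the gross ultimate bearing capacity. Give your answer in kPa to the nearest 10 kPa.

q_ult ≈ 2000 kPa

tan36° = 0.7265, so N_q = e^(π×0.7265)·tan²(63°) = 9.801 × 3.852 = 37.75.
Effective surcharge at the founding depth q = γ·D_f = 16.5 × 2.45 = 40.425 kPa.
q_ult = q·N_q + 0.5·γ·B·N_γ·s_γ
     = 40.425 × 37.752 + 0.5 × 16.5 × 1.43 × 44.4 × 0.91
     = 1526.1 + 476.67 = 2002.8 kPa.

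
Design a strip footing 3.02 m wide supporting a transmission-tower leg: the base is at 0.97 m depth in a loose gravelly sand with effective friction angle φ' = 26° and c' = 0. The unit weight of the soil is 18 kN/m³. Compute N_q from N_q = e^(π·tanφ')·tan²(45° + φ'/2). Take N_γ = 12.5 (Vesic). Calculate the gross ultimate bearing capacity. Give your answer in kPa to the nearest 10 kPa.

tan26° = 0.4877, so N_q = e^(π×0.4877)·tan²(58°) = 4.629 × 2.561 = 11.85.
q = γ·D_f = 18 × 0.97 = 17.46 kPa.
q·N_q = 17.46 × 11.854 = 206.97 kPa
0.5·γ·B·N_γ = 0.5 × 18 × 3.02 × 12.5 = 339.75 kPa
q_ult = 206.97 + 339.75 = 546.72 kPa.

q_ult ≈ 550 kPa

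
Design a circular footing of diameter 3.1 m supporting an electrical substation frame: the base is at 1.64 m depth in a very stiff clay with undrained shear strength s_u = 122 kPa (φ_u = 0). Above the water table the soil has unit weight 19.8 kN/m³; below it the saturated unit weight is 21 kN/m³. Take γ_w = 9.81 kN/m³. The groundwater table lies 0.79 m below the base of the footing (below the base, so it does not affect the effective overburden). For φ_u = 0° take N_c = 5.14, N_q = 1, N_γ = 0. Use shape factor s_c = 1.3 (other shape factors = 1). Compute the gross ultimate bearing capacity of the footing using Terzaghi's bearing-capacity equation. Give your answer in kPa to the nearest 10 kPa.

q = γ·D_f = 19.8 × 1.64 = 32.472 kPa.
c·N_c·s_c = 122 × 5.14 × 1.3 = 815.2 kPa
q·N_q = 32.472 × 1 = 32.472 kPa
q_ult = 815.2 + 32.472 = 847.68 kPa.

q_ult ≈ 850 kPa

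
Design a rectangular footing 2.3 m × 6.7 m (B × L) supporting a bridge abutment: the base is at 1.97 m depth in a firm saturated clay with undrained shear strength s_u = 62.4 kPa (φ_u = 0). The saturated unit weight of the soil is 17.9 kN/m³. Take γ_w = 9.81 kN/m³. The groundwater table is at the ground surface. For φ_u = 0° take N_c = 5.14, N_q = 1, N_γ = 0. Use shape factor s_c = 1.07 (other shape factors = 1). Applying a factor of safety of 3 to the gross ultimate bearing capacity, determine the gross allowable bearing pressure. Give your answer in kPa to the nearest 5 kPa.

With the water table at the surface the whole profile is submerged: γ' = 17.9 − 9.81 = 8.09 kN/m³, so q = γ'·D_f = 15.937 kPa.
q_ult = c·N_c·s_c + q·N_q
     = 62.4 × 5.14 × 1.07 + 15.937 × 1
     = 343.19 + 15.937 = 359.12 kPa.
q_all = q_ult / FS = 359.12 / 3 = 119.71 kPa.

q_all ≈ 120 kPa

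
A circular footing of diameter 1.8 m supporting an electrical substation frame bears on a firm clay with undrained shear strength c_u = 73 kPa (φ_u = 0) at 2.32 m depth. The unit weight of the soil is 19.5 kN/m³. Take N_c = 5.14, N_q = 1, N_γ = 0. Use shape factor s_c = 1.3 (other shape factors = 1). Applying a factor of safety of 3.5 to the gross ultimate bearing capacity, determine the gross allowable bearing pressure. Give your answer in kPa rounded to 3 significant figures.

Overburden at base level: q = 19.5 × 2.32 = 45.24 kPa.
Cohesion term c·N_c·s_c = 73 × 5.14 × 1.3 = 487.79 kPa; surcharge term q·N_q = 45.24 × 1 = 45.24 kPa.
q_ult = 487.79 + 45.24 = 533.03 kPa.
q_all = q_ult / FS = 533.03 / 3.5 = 152.29 kPa.

q_all ≈ 152 kPa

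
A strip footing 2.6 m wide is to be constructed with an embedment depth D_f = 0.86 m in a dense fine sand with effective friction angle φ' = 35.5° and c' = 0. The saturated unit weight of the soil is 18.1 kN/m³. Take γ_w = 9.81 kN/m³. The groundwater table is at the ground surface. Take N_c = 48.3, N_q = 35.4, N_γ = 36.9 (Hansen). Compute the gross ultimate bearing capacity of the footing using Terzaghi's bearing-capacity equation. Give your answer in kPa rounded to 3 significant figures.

q_ult ≈ 650 kPa

With the water table at the surface the whole profile is submerged: γ' = 18.1 − 9.81 = 8.29 kN/m³, so q = γ'·D_f = 7.1294 kPa; the same γ' applies in the ½γBN_γ term.
q_ult = q·N_q + 0.5·γ·B·N_γ
     = 7.1294 × 35.4 + 0.5 × 8.29 × 2.6 × 36.9
     = 252.38 + 397.67 = 650.05 kPa.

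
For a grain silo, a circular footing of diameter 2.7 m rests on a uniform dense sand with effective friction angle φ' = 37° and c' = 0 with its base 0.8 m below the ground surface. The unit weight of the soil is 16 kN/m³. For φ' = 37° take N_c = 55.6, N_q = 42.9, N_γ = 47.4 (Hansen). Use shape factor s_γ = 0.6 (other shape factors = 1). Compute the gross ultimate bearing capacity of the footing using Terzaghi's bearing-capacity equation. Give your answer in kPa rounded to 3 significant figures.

Overburden at base level: q = 16 × 0.8 = 12.8 kPa.
Surcharge term q·N_q = 12.8 × 42.9 = 549.12 kPa; self-weight term 0.5·γ·B·N_γ·s_γ = 0.5 × 16 × 2.7 × 47.4 × 0.6 = 614.3 kPa.
q_ult = 549.12 + 614.3 = 1163.4 kPa.

q_ult ≈ 1160 kPa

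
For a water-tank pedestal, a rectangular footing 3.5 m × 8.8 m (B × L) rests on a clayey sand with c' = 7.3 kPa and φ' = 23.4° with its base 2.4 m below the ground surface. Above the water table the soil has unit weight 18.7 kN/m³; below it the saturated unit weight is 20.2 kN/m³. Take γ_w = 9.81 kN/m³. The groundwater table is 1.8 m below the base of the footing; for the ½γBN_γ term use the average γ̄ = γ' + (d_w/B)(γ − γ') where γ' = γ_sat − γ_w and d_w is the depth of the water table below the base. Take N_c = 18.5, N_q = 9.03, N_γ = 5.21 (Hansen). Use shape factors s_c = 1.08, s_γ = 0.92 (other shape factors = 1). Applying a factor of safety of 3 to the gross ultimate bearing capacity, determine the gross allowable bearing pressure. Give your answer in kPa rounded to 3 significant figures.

q_all ≈ 225 kPa

Overburden at base level: q = 18.7 × 2.4 = 44.88 kPa.
The water table is 1.8 m below the base (< B = 3.5 m), so the ½γBN_γ term uses γ̄ = γ' + (d_w/B)(γ − γ') = 10.39 + (1.8/3.5)(18.7 − 10.39) = 14.664 kN/m³.
Cohesion term c·N_c·s_c = 7.3 × 18.5 × 1.08 = 145.85 kPa; surcharge term q·N_q = 44.88 × 9.03 = 405.27 kPa; self-weight term 0.5·γ·B·N_γ·s_γ = 0.5 × 14.664 × 3.5 × 5.21 × 0.92 = 123 kPa.
q_ult = 145.85 + 405.27 + 123 = 674.12 kPa.
q_all = q_ult / FS = 674.12 / 3 = 224.71 kPa.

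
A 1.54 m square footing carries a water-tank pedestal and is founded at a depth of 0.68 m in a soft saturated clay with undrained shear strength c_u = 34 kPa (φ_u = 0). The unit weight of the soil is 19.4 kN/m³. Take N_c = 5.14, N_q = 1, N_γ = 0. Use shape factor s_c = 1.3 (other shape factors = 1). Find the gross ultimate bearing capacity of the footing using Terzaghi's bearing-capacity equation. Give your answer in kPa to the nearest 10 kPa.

Effective surcharge at the founding depth q = γ·D_f = 19.4 × 0.68 = 13.192 kPa.
q_ult = c·N_c·s_c + q·N_q
     = 34 × 5.14 × 1.3 + 13.192 × 1
     = 227.19 + 13.192 = 240.38 kPa.

q_ult ≈ 240 kPa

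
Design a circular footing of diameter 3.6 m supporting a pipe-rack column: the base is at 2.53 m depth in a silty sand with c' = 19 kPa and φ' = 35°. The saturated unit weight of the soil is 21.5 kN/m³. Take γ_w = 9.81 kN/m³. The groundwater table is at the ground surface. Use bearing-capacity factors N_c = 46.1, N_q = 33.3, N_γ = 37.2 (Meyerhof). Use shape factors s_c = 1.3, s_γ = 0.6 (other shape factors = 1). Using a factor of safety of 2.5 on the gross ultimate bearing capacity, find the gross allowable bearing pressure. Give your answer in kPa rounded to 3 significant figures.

With the water table at the surface the whole profile is submerged: γ' = 21.5 − 9.81 = 11.69 kN/m³, so q = γ'·D_f = 29.576 kPa; the same γ' applies in the ½γBN_γ term.
q_ult = c·N_c·s_c + q·N_q + 0.5·γ·B·N_γ·s_γ
     = 19 × 46.1 × 1.3 + 29.576 × 33.3 + 0.5 × 11.69 × 3.6 × 37.2 × 0.6
     = 1138.7 + 984.87 + 469.66 = 2593.2 kPa.
q_all = 2593.2 / 2.5 = 1037.3 kPa.

q_all ≈ 1040 kPa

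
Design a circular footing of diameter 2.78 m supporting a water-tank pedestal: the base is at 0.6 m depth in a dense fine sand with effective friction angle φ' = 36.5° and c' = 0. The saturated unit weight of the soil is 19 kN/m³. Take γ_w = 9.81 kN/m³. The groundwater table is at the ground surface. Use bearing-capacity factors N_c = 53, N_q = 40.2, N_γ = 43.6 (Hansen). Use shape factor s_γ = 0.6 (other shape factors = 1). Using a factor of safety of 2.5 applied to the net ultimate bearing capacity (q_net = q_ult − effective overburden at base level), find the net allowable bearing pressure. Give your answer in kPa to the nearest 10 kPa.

q_all(net) ≈ 220 kPa

Water table at ground surface, so effective unit weight γ' = 19 − 9.81 = 9.19 kN/m³ is used throughout; overburden q = 9.19 × 0.6 = 5.514 kPa; the same γ' applies in the ½γBN_γ term.
Surcharge term q·N_q = 5.514 × 40.2 = 221.66 kPa; self-weight term 0.5·γ·B·N_γ·s_γ = 0.5 × 9.19 × 2.78 × 43.6 × 0.6 = 334.17 kPa.
q_ult = 221.66 + 334.17 = 555.83 kPa.
Net ultimate: q_net = 555.83 − 5.514 = 550.32 kPa.
q_all(net) = 550.32 / 2.5 = 220.13 kPa.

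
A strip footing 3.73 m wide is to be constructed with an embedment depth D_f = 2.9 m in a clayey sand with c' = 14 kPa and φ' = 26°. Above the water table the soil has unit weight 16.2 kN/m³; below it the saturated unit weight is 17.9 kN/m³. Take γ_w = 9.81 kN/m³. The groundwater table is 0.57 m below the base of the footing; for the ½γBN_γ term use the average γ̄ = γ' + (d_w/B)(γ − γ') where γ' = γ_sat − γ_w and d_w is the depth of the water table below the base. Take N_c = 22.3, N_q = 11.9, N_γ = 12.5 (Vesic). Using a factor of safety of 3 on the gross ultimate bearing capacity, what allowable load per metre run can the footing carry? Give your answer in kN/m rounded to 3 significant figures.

≈ 1350 kN/m

Effective surcharge at the founding depth q = γ·D_f = 16.2 × 2.9 = 46.98 kPa.
With d_w = 0.57 m < B, γ̄ = 8.09 + (0.57/3.73) × (16.2 − 8.09) = 9.3293 kN/m³.
q_ult = c·N_c + q·N_q + 0.5·γ·B·N_γ
     = 14 × 22.3 + 46.98 × 11.9 + 0.5 × 9.3293 × 3.73 × 12.5
     = 312.2 + 559.06 + 217.49 = 1088.8 kPa.
Gross allowable pressure q_all = 1088.8 / 3 = 362.92 kPa.
Allowable wall load = q_all × B = 362.92 × 3.73 = 1353.7 kN per metre run.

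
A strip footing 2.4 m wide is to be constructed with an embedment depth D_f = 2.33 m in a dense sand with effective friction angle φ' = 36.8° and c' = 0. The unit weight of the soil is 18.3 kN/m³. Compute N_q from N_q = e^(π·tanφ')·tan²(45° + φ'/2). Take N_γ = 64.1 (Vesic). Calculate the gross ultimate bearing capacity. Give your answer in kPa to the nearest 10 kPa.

q_ult ≈ 3190 kPa

tan36.8° = 0.7481, so N_q = e^(π×0.7481)·tan²(63.4°) = 10.488 × 3.988 = 41.82.
q = γ·D_f = 18.3 × 2.33 = 42.639 kPa.
q·N_q = 42.639 × 41.823 = 1783.3 kPa
0.5·γ·B·N_γ = 0.5 × 18.3 × 2.4 × 64.1 = 1407.6 kPa
q_ult = 1783.3 + 1407.6 = 3190.9 kPa.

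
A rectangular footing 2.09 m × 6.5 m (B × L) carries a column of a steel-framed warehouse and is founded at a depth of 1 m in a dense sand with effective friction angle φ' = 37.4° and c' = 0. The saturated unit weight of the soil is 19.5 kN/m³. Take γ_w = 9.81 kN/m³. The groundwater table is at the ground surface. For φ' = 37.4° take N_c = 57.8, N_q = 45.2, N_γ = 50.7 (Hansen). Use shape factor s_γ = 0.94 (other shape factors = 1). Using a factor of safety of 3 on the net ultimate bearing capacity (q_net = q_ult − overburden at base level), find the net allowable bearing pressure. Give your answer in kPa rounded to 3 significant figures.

q_all(net) ≈ 304 kPa

γ' = 19.5 − 9.81 = 9.69 kN/m³ (submerged throughout). q = 9.69 × 1 = 9.69 kPa; the same γ' applies in the ½γBN_γ term.
q·N_q = 9.69 × 45.2 = 437.99 kPa
0.5·γ·B·N_γ·s_γ = 0.5 × 9.69 × 2.09 × 50.7 × 0.94 = 482.59 kPa
q_ult = 437.99 + 482.59 = 920.58 kPa.
q_net = 920.58 − 9.69 = 910.89 kPa.
q_all(net) = 910.89 / 3 = 303.63 kPa.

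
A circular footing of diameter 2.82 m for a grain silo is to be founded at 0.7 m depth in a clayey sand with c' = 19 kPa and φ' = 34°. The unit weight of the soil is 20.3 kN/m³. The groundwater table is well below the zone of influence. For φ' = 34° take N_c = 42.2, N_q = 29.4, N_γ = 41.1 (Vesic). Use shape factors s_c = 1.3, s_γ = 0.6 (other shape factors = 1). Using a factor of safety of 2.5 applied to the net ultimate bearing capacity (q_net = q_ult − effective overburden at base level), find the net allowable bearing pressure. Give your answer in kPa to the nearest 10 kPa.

q_all(net) ≈ 860 kPa

Effective surcharge at the founding depth q = γ·D_f = 20.3 × 0.7 = 14.21 kPa.
q_ult = c·N_c·s_c + q·N_q + 0.5·γ·B·N_γ·s_γ
     = 19 × 42.2 × 1.3 + 14.21 × 29.4 + 0.5 × 20.3 × 2.82 × 41.1 × 0.6
     = 1042.3 + 417.77 + 705.84 = 2166 kPa.
Net ultimate: q_net = 2166 − 14.21 = 2151.7 kPa.
q_all(net) = 2151.7 / 2.5 = 860.7 kPa.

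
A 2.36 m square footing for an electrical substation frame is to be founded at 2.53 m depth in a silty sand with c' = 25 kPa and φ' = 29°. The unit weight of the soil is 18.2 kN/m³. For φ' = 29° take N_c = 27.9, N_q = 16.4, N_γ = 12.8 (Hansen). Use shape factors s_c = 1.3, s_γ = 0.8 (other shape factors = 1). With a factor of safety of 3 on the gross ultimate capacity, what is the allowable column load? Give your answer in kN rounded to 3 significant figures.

Effective surcharge at the founding depth q = γ·D_f = 18.2 × 2.53 = 46.046 kPa.
q_ult = c·N_c·s_c + q·N_q + 0.5·γ·B·N_γ·s_γ
     = 25 × 27.9 × 1.3 + 46.046 × 16.4 + 0.5 × 18.2 × 2.36 × 12.8 × 0.8
     = 906.75 + 755.15 + 219.91 = 1881.8 kPa.
Gross allowable pressure q_all = 1881.8 / 3 = 627.27 kPa.
Footing area = 5.5696 m², so allowable column load = 627.27 × 5.5696 = 3493.7 kN.

P_all ≈ 3490 kN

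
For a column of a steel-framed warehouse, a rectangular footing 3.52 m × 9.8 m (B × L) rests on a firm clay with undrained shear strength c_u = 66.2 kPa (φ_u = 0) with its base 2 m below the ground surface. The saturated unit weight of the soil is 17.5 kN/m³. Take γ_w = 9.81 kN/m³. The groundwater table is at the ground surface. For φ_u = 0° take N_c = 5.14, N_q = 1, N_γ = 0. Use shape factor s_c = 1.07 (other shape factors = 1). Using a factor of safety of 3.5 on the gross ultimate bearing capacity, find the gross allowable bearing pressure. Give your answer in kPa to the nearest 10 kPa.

Water table at ground surface, so effective unit weight γ' = 17.5 − 9.81 = 7.69 kN/m³ is used throughout; overburden q = 7.69 × 2 = 15.38 kPa.
Cohesion term c·N_c·s_c = 66.2 × 5.14 × 1.07 = 364.09 kPa; surcharge term q·N_q = 15.38 × 1 = 15.38 kPa.
q_ult = 364.09 + 15.38 = 379.47 kPa.
q_all = 379.47 / 3.5 = 108.42 kPa.

q_all ≈ 110 kPa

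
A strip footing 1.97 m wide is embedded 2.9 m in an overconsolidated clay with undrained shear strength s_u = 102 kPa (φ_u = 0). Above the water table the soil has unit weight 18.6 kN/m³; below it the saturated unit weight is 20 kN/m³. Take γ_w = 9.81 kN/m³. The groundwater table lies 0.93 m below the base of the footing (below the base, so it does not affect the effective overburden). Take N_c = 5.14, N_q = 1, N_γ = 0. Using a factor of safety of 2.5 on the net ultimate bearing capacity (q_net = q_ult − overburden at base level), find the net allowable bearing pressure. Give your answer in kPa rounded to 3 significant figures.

q_all(net) ≈ 210 kPa

Effective surcharge at the founding depth q = γ·D_f = 18.6 × 2.9 = 53.94 kPa.
q_ult = c·N_c + q·N_q
     = 102 × 5.14 + 53.94 × 1
     = 524.28 + 53.94 = 578.22 kPa.
q_net = 578.22 − 53.94 = 524.28 kPa.
q_all(net) = 524.28 / 2.5 = 209.71 kPa.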